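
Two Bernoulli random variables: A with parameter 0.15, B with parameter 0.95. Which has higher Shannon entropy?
A

For binary distributions, entropy is maximized at p=0.5 and decreases as p moves toward 0 or 1.

H(A) = H(0.15) = 0.6098 bits
H(B) = H(0.95) = 0.2864 bits

Distribution A (p=0.15) is closer to uniform (p=0.5), so it has higher entropy.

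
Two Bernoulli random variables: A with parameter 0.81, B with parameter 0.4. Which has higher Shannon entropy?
B

For binary distributions, entropy is maximized at p=0.5 and decreases as p moves toward 0 or 1.

H(A) = H(0.81) = 0.7015 bits
H(B) = H(0.4) = 0.9710 bits

Distribution B (p=0.4) is closer to uniform (p=0.5), so it has higher entropy.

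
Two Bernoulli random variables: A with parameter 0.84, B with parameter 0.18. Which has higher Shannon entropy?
B

For binary distributions, entropy is maximized at p=0.5 and decreases as p moves toward 0 or 1.

H(A) = H(0.84) = 0.6343 bits
H(B) = H(0.18) = 0.6801 bits

Distribution B (p=0.18) is closer to uniform (p=0.5), so it has higher entropy.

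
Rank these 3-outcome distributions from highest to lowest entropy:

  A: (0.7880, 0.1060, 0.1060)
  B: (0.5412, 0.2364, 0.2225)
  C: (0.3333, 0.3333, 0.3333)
C > B > A

Key insight: Entropy is maximized by uniform distributions and minimized by concentrated distributions.

- Uniform distributions have maximum entropy log₂(3) = 1.5850 bits
- The more "peaked" or concentrated a distribution, the lower its entropy

Entropies:
  H(A) = 0.9573 bits
  H(B) = 1.4536 bits
  H(C) = 1.5850 bits

Ranking: C > B > A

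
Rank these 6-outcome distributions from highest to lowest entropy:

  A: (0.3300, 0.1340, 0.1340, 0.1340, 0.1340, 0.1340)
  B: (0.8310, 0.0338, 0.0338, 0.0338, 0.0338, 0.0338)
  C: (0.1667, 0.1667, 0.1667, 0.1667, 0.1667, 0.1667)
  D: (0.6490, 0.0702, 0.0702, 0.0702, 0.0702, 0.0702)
C > A > D > B

Key insight: Entropy is maximized by uniform distributions and minimized by concentrated distributions.

Entropies:
  H(A) = 2.4706 bits
  H(B) = 1.0478 bits
  H(C) = 2.5850 bits
  H(D) = 1.7500 bits

Ranking: C > A > D > B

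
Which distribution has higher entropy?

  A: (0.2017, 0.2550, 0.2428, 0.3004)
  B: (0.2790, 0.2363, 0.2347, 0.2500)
B

Both distributions are close to uniform, making this a harder comparison.

H(A) = 1.9857 bits
H(B) = 1.9964 bits

The distribution closer to uniform has higher entropy.
Answer: B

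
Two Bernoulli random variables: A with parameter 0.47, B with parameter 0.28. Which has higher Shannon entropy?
A

For binary distributions, entropy is maximized at p=0.5 and decreases as p moves toward 0 or 1.

H(A) = H(0.47) = 0.9974 bits
H(B) = H(0.28) = 0.8555 bits

Distribution A (p=0.47) is closer to uniform (p=0.5), so it has higher entropy.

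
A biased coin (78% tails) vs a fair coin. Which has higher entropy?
Fair coin

The fair coin is uniform (p=0.5), maximizing binary entropy at 1 bit. The biased coin has H(0.78) ≈ 0.760 bits — its outcome is more predictable, so its entropy is lower.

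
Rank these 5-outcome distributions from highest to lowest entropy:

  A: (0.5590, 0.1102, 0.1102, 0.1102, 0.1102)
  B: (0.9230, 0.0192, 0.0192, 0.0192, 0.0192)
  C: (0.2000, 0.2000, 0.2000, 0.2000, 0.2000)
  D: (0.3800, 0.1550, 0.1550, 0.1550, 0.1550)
C > D > A > B

Key insight: Entropy is maximized by uniform distributions and minimized by concentrated distributions.

Entropies:
  H(A) = 1.8719 bits
  H(B) = 0.5455 bits
  H(C) = 2.3219 bits
  H(D) = 2.1980 bits

Ranking: C > D > A > B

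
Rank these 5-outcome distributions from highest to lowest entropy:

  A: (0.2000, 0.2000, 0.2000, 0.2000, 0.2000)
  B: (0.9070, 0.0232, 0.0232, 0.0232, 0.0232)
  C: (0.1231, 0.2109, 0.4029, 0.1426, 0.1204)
A > C > B

Key insight: Entropy is maximized by uniform distributions and minimized by concentrated distributions.

- Uniform distributions have maximum entropy log₂(5) = 2.3219 bits
- The more "peaked" or concentrated a distribution, the lower its entropy

Entropies:
  H(A) = 2.3219 bits
  H(B) = 0.6324 bits
  H(C) = 2.1425 bits

Ranking: A > C > B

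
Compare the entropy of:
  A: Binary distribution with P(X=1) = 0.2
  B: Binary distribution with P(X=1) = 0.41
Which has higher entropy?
B

For binary distributions, entropy is maximized at p=0.5 and decreases as p moves toward 0 or 1.

H(A) = H(0.2) = 0.7219 bits
H(B) = H(0.41) = 0.9765 bits

Distribution B (p=0.41) is closer to uniform (p=0.5), so it has higher entropy.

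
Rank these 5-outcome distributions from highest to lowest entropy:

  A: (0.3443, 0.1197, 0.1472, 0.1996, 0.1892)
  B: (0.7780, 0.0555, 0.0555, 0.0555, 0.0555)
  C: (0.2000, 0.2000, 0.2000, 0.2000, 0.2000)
C > A > B

Key insight: Entropy is maximized by uniform distributions and minimized by concentrated distributions.

- Uniform distributions have maximum entropy log₂(5) = 2.3219 bits
- The more "peaked" or concentrated a distribution, the lower its entropy

Entropies:
  H(A) = 2.2216 bits
  H(B) = 1.2078 bits
  H(C) = 2.3219 bits

Ranking: C > A > B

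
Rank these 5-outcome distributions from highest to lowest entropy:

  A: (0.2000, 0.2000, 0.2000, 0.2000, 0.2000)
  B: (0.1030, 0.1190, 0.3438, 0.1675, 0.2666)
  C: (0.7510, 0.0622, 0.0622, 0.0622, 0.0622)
A > B > C

Key insight: Entropy is maximized by uniform distributions and minimized by concentrated distributions.

- Uniform distributions have maximum entropy log₂(5) = 2.3219 bits
- The more "peaked" or concentrated a distribution, the lower its entropy

Entropies:
  H(A) = 2.3219 bits
  H(B) = 2.1732 bits
  H(C) = 1.3077 bits

Ranking: A > B > C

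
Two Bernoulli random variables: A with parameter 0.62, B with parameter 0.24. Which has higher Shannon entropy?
A

For binary distributions, entropy is maximized at p=0.5 and decreases as p moves toward 0 or 1.

H(A) = H(0.62) = 0.9580 bits
H(B) = H(0.24) = 0.7950 bits

Distribution A (p=0.62) is closer to uniform (p=0.5), so it has higher entropy.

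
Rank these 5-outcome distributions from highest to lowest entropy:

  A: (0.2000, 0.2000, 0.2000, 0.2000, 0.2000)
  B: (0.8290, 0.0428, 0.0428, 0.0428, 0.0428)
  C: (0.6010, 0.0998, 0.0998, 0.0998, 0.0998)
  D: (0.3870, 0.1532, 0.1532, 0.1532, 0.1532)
A > D > C > B

Key insight: Entropy is maximized by uniform distributions and minimized by concentrated distributions.

Entropies:
  H(A) = 2.3219 bits
  H(B) = 1.0020 bits
  H(C) = 1.7684 bits
  H(D) = 2.1888 bits

Ranking: A > D > C > B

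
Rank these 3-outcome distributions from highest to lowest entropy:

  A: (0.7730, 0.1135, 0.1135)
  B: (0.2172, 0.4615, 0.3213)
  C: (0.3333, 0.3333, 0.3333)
C > B > A

Key insight: Entropy is maximized by uniform distributions and minimized by concentrated distributions.

- Uniform distributions have maximum entropy log₂(3) = 1.5850 bits
- The more "peaked" or concentrated a distribution, the lower its entropy

Entropies:
  H(A) = 0.9997 bits
  H(B) = 1.5196 bits
  H(C) = 1.5850 bits

Ranking: C > B > A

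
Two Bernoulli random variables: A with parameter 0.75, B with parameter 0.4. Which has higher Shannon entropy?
B

For binary distributions, entropy is maximized at p=0.5 and decreases as p moves toward 0 or 1.

H(A) = H(0.75) = 0.8113 bits
H(B) = H(0.4) = 0.9710 bits

Distribution B (p=0.4) is closer to uniform (p=0.5), so it has higher entropy.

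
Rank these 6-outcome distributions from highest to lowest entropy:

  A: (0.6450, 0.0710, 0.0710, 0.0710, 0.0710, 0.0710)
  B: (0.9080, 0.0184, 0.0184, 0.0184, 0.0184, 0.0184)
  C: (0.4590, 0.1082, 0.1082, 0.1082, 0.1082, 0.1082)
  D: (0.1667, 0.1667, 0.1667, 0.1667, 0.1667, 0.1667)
D > C > A > B

Key insight: Entropy is maximized by uniform distributions and minimized by concentrated distributions.

Entropies:
  H(A) = 1.7627 bits
  H(B) = 0.6567 bits
  H(C) = 2.2513 bits
  H(D) = 2.5850 bits

Ranking: D > C > A > B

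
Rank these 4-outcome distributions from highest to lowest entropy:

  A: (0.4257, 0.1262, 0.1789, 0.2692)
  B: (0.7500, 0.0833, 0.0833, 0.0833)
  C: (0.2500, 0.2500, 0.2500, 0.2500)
C > A > B

Key insight: Entropy is maximized by uniform distributions and minimized by concentrated distributions.

- Uniform distributions have maximum entropy log₂(4) = 2.0000 bits
- The more "peaked" or concentrated a distribution, the lower its entropy

Entropies:
  H(A) = 1.8552 bits
  H(B) = 1.2075 bits
  H(C) = 2.0000 bits

Ranking: C > A > B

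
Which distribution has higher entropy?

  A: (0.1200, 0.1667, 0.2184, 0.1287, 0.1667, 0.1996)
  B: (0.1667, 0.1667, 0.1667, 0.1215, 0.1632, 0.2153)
B

Both distributions are close to uniform, making this a harder comparison.

H(A) = 2.5528 bits
H(B) = 2.5658 bits

The distribution closer to uniform has higher entropy.
Answer: B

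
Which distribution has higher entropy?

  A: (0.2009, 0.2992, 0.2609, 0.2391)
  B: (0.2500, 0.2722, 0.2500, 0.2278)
B

Both distributions are close to uniform, making this a harder comparison.

H(A) = 1.9853 bits
H(B) = 1.9972 bits

The distribution closer to uniform has higher entropy.
Answer: B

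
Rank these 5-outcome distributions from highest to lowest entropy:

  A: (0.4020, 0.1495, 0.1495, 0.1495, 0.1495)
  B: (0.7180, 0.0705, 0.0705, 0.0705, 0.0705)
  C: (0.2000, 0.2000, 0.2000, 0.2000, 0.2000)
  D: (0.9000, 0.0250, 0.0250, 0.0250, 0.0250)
C > A > B > D

Key insight: Entropy is maximized by uniform distributions and minimized by concentrated distributions.

Entropies:
  H(A) = 2.1681 bits
  H(B) = 1.4222 bits
  H(C) = 2.3219 bits
  H(D) = 0.6690 bits

Ranking: C > A > B > D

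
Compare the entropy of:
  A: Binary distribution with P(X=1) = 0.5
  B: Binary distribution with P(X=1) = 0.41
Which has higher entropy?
A

For binary distributions, entropy is maximized at p=0.5 and decreases as p moves toward 0 or 1.

H(A) = H(0.5) = 1.0000 bits
H(B) = H(0.41) = 0.9765 bits

Distribution A (p=0.5) is closer to uniform (p=0.5), so it has higher entropy.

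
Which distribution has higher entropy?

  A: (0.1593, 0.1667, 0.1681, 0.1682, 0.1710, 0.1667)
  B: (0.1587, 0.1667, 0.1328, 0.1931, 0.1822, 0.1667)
A

Both distributions are close to uniform, making this a harder comparison.

H(A) = 2.5846 bits
H(B) = 2.5755 bits

The distribution closer to uniform has higher entropy.
Answer: A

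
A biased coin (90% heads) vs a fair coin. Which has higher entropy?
Fair coin

The fair coin is uniform (p=0.5), maximizing binary entropy at 1 bit. The biased coin has H(0.90) ≈ 0.469 bits — its outcome is more predictable, so its entropy is lower.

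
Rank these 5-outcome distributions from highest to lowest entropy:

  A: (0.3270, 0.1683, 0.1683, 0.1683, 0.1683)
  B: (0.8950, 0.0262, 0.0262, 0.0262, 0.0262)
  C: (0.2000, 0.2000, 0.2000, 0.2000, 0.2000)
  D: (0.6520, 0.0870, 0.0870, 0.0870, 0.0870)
C > A > D > B

Key insight: Entropy is maximized by uniform distributions and minimized by concentrated distributions.

Entropies:
  H(A) = 2.2578 bits
  H(B) = 0.6946 bits
  H(C) = 2.3219 bits
  H(D) = 1.6283 bits

Ranking: C > A > D > B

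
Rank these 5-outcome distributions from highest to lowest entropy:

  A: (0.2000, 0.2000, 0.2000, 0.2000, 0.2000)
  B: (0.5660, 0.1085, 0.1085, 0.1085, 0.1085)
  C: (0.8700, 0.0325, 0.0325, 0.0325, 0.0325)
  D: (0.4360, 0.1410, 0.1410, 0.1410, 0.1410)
A > D > B > C

Key insight: Entropy is maximized by uniform distributions and minimized by concentrated distributions.

Entropies:
  H(A) = 2.3219 bits
  H(B) = 1.8554 bits
  H(C) = 0.8174 bits
  H(D) = 2.1161 bits

Ranking: A > D > B > C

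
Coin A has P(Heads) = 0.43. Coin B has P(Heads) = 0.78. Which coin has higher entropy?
A

For binary distributions, entropy is maximized at p=0.5 and decreases as p moves toward 0 or 1.

H(A) = H(0.43) = 0.9858 bits
H(B) = H(0.78) = 0.7602 bits

Distribution A (p=0.43) is closer to uniform (p=0.5), so it has higher entropy.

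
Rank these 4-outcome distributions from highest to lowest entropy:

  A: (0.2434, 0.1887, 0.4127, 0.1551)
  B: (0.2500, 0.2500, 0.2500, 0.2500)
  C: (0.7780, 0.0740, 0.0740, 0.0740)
B > A > C

Key insight: Entropy is maximized by uniform distributions and minimized by concentrated distributions.

- Uniform distributions have maximum entropy log₂(4) = 2.0000 bits
- The more "peaked" or concentrated a distribution, the lower its entropy

Entropies:
  H(A) = 1.8942 bits
  H(B) = 2.0000 bits
  H(C) = 1.1157 bits

Ranking: B > A > C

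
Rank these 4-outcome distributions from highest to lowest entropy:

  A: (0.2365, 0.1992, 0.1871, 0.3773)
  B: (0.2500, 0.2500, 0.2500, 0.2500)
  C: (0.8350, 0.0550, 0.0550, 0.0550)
B > A > C

Key insight: Entropy is maximized by uniform distributions and minimized by concentrated distributions.

- Uniform distributions have maximum entropy log₂(4) = 2.0000 bits
- The more "peaked" or concentrated a distribution, the lower its entropy

Entropies:
  H(A) = 1.9385 bits
  H(B) = 2.0000 bits
  H(C) = 0.9077 bits

Ranking: B > A > C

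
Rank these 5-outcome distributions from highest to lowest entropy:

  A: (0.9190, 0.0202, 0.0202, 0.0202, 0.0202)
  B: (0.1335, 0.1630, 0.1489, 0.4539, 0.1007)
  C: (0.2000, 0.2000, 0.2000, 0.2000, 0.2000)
C > B > A

Key insight: Entropy is maximized by uniform distributions and minimized by concentrated distributions.

- Uniform distributions have maximum entropy log₂(5) = 2.3219 bits
- The more "peaked" or concentrated a distribution, the lower its entropy

Entropies:
  H(A) = 0.5677 bits
  H(B) = 2.0743 bits
  H(C) = 2.3219 bits

Ranking: C > B > A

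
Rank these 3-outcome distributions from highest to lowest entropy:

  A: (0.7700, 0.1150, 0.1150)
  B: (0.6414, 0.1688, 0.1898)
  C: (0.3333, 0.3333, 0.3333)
C > B > A

Key insight: Entropy is maximized by uniform distributions and minimized by concentrated distributions.

- Uniform distributions have maximum entropy log₂(3) = 1.5850 bits
- The more "peaked" or concentrated a distribution, the lower its entropy

Entropies:
  H(A) = 1.0080 bits
  H(B) = 1.2992 bits
  H(C) = 1.5850 bits

Ranking: C > B > A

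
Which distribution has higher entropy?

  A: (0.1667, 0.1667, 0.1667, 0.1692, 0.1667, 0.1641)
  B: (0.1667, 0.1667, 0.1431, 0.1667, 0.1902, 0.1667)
A

Both distributions are close to uniform, making this a harder comparison.

H(A) = 2.5849 bits
H(B) = 2.5801 bits

The distribution closer to uniform has higher entropy.
Answer: A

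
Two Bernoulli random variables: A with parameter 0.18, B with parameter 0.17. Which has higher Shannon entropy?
A

For binary distributions, entropy is maximized at p=0.5 and decreases as p moves toward 0 or 1.

H(A) = H(0.18) = 0.6801 bits
H(B) = H(0.17) = 0.6577 bits

Distribution A (p=0.18) is closer to uniform (p=0.5), so it has higher entropy.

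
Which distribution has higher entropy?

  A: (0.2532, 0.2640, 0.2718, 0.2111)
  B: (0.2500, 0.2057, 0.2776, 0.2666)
A

Both distributions are close to uniform, making this a harder comparison.

H(A) = 1.9935 bits
H(B) = 1.9911 bits

The distribution closer to uniform has higher entropy.
Answer: A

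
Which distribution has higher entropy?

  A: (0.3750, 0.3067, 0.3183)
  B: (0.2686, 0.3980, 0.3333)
A

Both distributions are close to uniform, making this a harder comparison.

H(A) = 1.5793 bits
H(B) = 1.5667 bits

The distribution closer to uniform has higher entropy.
Answer: A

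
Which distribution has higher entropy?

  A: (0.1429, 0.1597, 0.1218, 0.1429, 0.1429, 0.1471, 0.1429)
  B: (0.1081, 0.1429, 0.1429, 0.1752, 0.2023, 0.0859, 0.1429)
A

Both distributions are close to uniform, making this a harder comparison.

H(A) = 2.8035 bits
H(B) = 2.7609 bits

The distribution closer to uniform has higher entropy.
Answer: A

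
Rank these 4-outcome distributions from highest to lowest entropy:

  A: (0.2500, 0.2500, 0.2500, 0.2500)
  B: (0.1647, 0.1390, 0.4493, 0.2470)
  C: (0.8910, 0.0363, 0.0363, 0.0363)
A > B > C

Key insight: Entropy is maximized by uniform distributions and minimized by concentrated distributions.

- Uniform distributions have maximum entropy log₂(4) = 2.0000 bits
- The more "peaked" or concentrated a distribution, the lower its entropy

Entropies:
  H(A) = 2.0000 bits
  H(B) = 1.8411 bits
  H(C) = 0.6697 bits

Ranking: A > B > C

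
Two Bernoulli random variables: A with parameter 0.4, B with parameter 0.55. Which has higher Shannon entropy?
B

For binary distributions, entropy is maximized at p=0.5 and decreases as p moves toward 0 or 1.

H(A) = H(0.4) = 0.9710 bits
H(B) = H(0.55) = 0.9928 bits

Distribution B (p=0.55) is closer to uniform (p=0.5), so it has higher entropy.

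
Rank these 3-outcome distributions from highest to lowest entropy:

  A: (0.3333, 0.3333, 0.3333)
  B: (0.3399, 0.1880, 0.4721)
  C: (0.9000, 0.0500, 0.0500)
A > B > C

Key insight: Entropy is maximized by uniform distributions and minimized by concentrated distributions.

- Uniform distributions have maximum entropy log₂(3) = 1.5850 bits
- The more "peaked" or concentrated a distribution, the lower its entropy

Entropies:
  H(A) = 1.5850 bits
  H(B) = 1.4937 bits
  H(C) = 0.5690 bits

Ranking: A > B > C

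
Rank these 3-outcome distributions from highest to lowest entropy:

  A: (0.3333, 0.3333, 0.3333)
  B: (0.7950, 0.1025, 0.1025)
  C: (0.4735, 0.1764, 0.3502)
A > C > B

Key insight: Entropy is maximized by uniform distributions and minimized by concentrated distributions.

- Uniform distributions have maximum entropy log₂(3) = 1.5850 bits
- The more "peaked" or concentrated a distribution, the lower its entropy

Entropies:
  H(A) = 1.5850 bits
  H(B) = 0.9368 bits
  H(C) = 1.4824 bits

Ranking: A > C > B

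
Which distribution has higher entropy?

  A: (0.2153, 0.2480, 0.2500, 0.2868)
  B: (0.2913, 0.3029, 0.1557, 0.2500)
A

Both distributions are close to uniform, making this a harder comparison.

H(A) = 1.9926 bits
H(B) = 1.9581 bits

The distribution closer to uniform has higher entropy.
Answer: A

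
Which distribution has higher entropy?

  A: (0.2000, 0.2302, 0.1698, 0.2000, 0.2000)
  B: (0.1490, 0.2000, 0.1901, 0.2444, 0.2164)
A

Both distributions are close to uniform, making this a harder comparison.

H(A) = 2.3153 bits
H(B) = 2.3037 bits

The distribution closer to uniform has higher entropy.
Answer: A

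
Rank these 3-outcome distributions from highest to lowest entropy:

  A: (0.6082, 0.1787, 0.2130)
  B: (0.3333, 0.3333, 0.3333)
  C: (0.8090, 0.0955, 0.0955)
B > A > C

Key insight: Entropy is maximized by uniform distributions and minimized by concentrated distributions.

- Uniform distributions have maximum entropy log₂(3) = 1.5850 bits
- The more "peaked" or concentrated a distribution, the lower its entropy

Entropies:
  H(A) = 1.3556 bits
  H(B) = 1.5850 bits
  H(C) = 0.8946 bits

Ranking: B > A > C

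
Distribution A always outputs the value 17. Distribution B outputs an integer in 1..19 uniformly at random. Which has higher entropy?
B

A is deterministic, so H(A) = 0. B is uniform over 19 outcomes, so H(B) = log₂(19) = 4.248 bits. Any distribution with genuine randomness has higher entropy than a deterministic one.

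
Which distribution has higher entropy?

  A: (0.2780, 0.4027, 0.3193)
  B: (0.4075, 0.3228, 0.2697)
A

Both distributions are close to uniform, making this a harder comparison.

H(A) = 1.5677 bits
H(B) = 1.5642 bits

The distribution closer to uniform has higher entropy.
Answer: A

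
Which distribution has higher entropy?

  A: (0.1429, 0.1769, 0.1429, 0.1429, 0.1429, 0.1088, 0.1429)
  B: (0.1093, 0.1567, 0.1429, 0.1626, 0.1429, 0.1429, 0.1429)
B

Both distributions are close to uniform, making this a harder comparison.

H(A) = 2.7955 bits
H(B) = 2.7983 bits

The distribution closer to uniform has higher entropy.
Answer: B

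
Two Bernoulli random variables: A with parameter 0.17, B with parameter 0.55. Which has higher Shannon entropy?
B

For binary distributions, entropy is maximized at p=0.5 and decreases as p moves toward 0 or 1.

H(A) = H(0.17) = 0.6577 bits
H(B) = H(0.55) = 0.9928 bits

Distribution B (p=0.55) is closer to uniform (p=0.5), so it has higher entropy.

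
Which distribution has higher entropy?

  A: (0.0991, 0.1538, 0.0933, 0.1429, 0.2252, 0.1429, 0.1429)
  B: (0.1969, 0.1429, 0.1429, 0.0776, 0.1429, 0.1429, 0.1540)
B

Both distributions are close to uniform, making this a harder comparison.

H(A) = 2.7527 bits
H(B) = 2.7678 bits

The distribution closer to uniform has higher entropy.
Answer: B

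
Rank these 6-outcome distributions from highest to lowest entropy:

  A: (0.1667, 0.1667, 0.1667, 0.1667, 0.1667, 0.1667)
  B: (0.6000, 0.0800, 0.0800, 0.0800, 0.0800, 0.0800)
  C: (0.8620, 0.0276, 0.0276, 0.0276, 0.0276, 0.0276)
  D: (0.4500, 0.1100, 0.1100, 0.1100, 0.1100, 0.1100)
A > D > B > C

Key insight: Entropy is maximized by uniform distributions and minimized by concentrated distributions.

Entropies:
  H(A) = 2.5850 bits
  H(B) = 1.8997 bits
  H(C) = 0.8994 bits
  H(D) = 2.2698 bits

Ranking: A > D > B > C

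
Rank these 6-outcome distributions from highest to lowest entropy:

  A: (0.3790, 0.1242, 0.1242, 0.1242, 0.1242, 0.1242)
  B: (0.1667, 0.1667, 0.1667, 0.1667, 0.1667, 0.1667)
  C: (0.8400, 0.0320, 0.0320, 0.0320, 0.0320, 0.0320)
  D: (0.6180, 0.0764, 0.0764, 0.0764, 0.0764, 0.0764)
B > A > D > C

Key insight: Entropy is maximized by uniform distributions and minimized by concentrated distributions.

Entropies:
  H(A) = 2.3993 bits
  H(B) = 2.5850 bits
  H(C) = 1.0058 bits
  H(D) = 1.8464 bits

Ranking: B > A > D > C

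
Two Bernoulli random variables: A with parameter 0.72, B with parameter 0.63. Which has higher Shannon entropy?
B

For binary distributions, entropy is maximized at p=0.5 and decreases as p moves toward 0 or 1.

H(A) = H(0.72) = 0.8555 bits
H(B) = H(0.63) = 0.9507 bits

Distribution B (p=0.63) is closer to uniform (p=0.5), so it has higher entropy.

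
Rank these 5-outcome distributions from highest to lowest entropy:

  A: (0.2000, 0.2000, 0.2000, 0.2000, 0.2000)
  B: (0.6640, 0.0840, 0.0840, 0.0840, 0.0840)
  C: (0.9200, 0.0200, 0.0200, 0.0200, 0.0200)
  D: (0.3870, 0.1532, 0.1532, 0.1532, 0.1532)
A > D > B > C

Key insight: Entropy is maximized by uniform distributions and minimized by concentrated distributions.

Entropies:
  H(A) = 2.3219 bits
  H(B) = 1.5929 bits
  H(C) = 0.5622 bits
  H(D) = 2.1888 bits

Ranking: A > D > B > C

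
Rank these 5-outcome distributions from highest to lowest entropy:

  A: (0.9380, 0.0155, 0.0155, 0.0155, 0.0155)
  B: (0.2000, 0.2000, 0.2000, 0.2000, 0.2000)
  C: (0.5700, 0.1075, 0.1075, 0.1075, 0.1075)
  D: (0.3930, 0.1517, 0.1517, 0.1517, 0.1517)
B > D > C > A

Key insight: Entropy is maximized by uniform distributions and minimized by concentrated distributions.

Entropies:
  H(A) = 0.4593 bits
  H(B) = 2.3219 bits
  H(C) = 1.8458 bits
  H(D) = 2.1807 bits

Ranking: B > D > C > A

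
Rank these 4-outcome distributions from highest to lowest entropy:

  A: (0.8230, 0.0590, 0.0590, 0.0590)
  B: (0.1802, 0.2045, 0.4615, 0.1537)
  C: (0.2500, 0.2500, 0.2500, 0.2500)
C > B > A

Key insight: Entropy is maximized by uniform distributions and minimized by concentrated distributions.

- Uniform distributions have maximum entropy log₂(4) = 2.0000 bits
- The more "peaked" or concentrated a distribution, the lower its entropy

Entropies:
  H(A) = 0.9540 bits
  H(B) = 1.8440 bits
  H(C) = 2.0000 bits

Ranking: C > B > A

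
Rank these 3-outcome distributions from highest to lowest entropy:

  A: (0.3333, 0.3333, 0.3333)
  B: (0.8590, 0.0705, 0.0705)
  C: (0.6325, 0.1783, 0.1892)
A > C > B

Key insight: Entropy is maximized by uniform distributions and minimized by concentrated distributions.

- Uniform distributions have maximum entropy log₂(3) = 1.5850 bits
- The more "peaked" or concentrated a distribution, the lower its entropy

Entropies:
  H(A) = 1.5850 bits
  H(B) = 0.7279 bits
  H(C) = 1.3160 bits

Ranking: A > C > B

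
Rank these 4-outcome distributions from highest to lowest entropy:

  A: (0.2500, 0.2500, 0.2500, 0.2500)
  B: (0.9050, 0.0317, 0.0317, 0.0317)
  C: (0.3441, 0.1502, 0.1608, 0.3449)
A > C > B

Key insight: Entropy is maximized by uniform distributions and minimized by concentrated distributions.

- Uniform distributions have maximum entropy log₂(4) = 2.0000 bits
- The more "peaked" or concentrated a distribution, the lower its entropy

Entropies:
  H(A) = 2.0000 bits
  H(B) = 0.6035 bits
  H(C) = 1.8940 bits

Ranking: A > C > B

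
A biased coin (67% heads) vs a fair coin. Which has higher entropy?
Fair coin

The fair coin is uniform (p=0.5), maximizing binary entropy at 1 bit. The biased coin has H(0.67) ≈ 0.915 bits — its outcome is more predictable, so its entropy is lower.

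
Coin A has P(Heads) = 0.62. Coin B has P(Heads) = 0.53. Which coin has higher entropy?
B

For binary distributions, entropy is maximized at p=0.5 and decreases as p moves toward 0 or 1.

H(A) = H(0.62) = 0.9580 bits
H(B) = H(0.53) = 0.9974 bits

Distribution B (p=0.53) is closer to uniform (p=0.5), so it has higher entropy.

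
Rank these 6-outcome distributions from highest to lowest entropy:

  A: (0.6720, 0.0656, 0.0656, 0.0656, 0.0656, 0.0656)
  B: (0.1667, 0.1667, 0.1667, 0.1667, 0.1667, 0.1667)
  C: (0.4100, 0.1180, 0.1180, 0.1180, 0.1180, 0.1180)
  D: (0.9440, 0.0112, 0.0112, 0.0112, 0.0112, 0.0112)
B > C > A > D

Key insight: Entropy is maximized by uniform distributions and minimized by concentrated distributions.

Entropies:
  H(A) = 1.6745 bits
  H(B) = 2.5850 bits
  H(C) = 2.3464 bits
  H(D) = 0.4414 bits

Ranking: B > C > A > D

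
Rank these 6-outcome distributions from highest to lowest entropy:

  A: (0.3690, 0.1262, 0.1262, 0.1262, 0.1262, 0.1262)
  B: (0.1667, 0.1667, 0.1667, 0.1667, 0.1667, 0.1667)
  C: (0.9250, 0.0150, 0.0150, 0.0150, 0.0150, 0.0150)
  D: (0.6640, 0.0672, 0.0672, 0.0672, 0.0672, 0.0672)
B > A > D > C

Key insight: Entropy is maximized by uniform distributions and minimized by concentrated distributions.

Entropies:
  H(A) = 2.4150 bits
  H(B) = 2.5850 bits
  H(C) = 0.5585 bits
  H(D) = 1.7011 bits

Ranking: B > A > D > C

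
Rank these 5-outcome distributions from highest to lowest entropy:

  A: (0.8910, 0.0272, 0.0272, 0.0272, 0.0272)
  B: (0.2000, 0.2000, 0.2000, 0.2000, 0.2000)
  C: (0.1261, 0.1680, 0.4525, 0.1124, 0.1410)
B > C > A

Key insight: Entropy is maximized by uniform distributions and minimized by concentrated distributions.

- Uniform distributions have maximum entropy log₂(5) = 2.3219 bits
- The more "peaked" or concentrated a distribution, the lower its entropy

Entropies:
  H(A) = 0.7149 bits
  H(B) = 2.3219 bits
  H(C) = 2.0796 bits

Ranking: B > C > A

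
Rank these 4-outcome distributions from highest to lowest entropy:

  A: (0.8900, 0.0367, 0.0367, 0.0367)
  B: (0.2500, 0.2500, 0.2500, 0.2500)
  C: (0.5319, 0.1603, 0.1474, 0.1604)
B > C > A

Key insight: Entropy is maximized by uniform distributions and minimized by concentrated distributions.

- Uniform distributions have maximum entropy log₂(4) = 2.0000 bits
- The more "peaked" or concentrated a distribution, the lower its entropy

Entropies:
  H(A) = 0.6743 bits
  H(B) = 2.0000 bits
  H(C) = 1.7385 bits

Ranking: B > C > A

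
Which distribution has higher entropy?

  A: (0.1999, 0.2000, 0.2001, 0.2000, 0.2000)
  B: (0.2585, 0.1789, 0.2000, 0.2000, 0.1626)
A

Both distributions are close to uniform, making this a harder comparison.

H(A) = 2.3219 bits
H(B) = 2.3036 bits

The distribution closer to uniform has higher entropy.
Answer: A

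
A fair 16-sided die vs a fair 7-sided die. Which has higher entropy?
16-sided die

Both are uniform distributions; for uniform over n outcomes, H = log₂(n). H(16-sided) = log₂(16) = 4.000 bits and H(7-sided) = log₂(7) = 2.807 bits. More outcomes in a uniform distribution means higher entropy.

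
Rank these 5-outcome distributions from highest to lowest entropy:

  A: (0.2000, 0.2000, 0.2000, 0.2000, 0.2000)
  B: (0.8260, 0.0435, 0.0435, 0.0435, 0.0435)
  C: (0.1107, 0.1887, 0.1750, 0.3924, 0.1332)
A > C > B

Key insight: Entropy is maximized by uniform distributions and minimized by concentrated distributions.

- Uniform distributions have maximum entropy log₂(5) = 2.3219 bits
- The more "peaked" or concentrated a distribution, the lower its entropy

Entropies:
  H(A) = 2.3219 bits
  H(B) = 1.0148 bits
  H(C) = 2.1625 bits

Ranking: A > C > B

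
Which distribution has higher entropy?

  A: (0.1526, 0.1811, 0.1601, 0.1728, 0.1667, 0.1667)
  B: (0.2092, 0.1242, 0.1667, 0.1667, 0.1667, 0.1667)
A

Both distributions are close to uniform, making this a harder comparison.

H(A) = 2.5828 bits
H(B) = 2.5692 bits

The distribution closer to uniform has higher entropy.
Answer: A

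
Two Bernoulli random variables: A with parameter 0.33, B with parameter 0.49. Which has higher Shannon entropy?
B

For binary distributions, entropy is maximized at p=0.5 and decreases as p moves toward 0 or 1.

H(A) = H(0.33) = 0.9149 bits
H(B) = H(0.49) = 0.9997 bits

Distribution B (p=0.49) is closer to uniform (p=0.5), so it has higher entropy.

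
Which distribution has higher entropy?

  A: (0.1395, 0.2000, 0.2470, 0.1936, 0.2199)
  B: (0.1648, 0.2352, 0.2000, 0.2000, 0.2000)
B

Both distributions are close to uniform, making this a harder comparison.

H(A) = 2.2982 bits
H(B) = 2.3129 bits

The distribution closer to uniform has higher entropy.
Answer: B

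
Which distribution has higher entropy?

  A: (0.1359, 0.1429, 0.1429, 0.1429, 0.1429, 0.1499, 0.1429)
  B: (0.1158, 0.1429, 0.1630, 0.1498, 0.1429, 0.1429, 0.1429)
A

Both distributions are close to uniform, making this a harder comparison.

H(A) = 2.8069 bits
H(B) = 2.8012 bits

The distribution closer to uniform has higher entropy.
Answer: A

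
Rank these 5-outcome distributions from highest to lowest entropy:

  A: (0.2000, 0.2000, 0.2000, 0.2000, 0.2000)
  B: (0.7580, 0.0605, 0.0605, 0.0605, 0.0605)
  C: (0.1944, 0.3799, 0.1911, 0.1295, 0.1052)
A > C > B

Key insight: Entropy is maximized by uniform distributions and minimized by concentrated distributions.

- Uniform distributions have maximum entropy log₂(5) = 2.3219 bits
- The more "peaked" or concentrated a distribution, the lower its entropy

Entropies:
  H(A) = 2.3219 bits
  H(B) = 1.2824 bits
  H(C) = 2.1697 bits

Ranking: A > C > B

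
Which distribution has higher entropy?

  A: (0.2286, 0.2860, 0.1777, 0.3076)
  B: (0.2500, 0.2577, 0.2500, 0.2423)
B

Both distributions are close to uniform, making this a harder comparison.

H(A) = 1.9694 bits
H(B) = 1.9997 bits

The distribution closer to uniform has higher entropy.
Answer: B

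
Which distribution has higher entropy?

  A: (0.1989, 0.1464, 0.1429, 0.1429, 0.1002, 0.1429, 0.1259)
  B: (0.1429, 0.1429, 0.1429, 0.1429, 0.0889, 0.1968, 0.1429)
A

Both distributions are close to uniform, making this a harder comparison.

H(A) = 2.7814 bits
H(B) = 2.7772 bits

The distribution closer to uniform has higher entropy.
Answer: A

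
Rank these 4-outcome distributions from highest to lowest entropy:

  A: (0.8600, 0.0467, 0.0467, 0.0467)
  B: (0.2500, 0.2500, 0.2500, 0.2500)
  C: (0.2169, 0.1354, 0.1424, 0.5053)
B > C > A

Key insight: Entropy is maximized by uniform distributions and minimized by concentrated distributions.

- Uniform distributions have maximum entropy log₂(4) = 2.0000 bits
- The more "peaked" or concentrated a distribution, the lower its entropy

Entropies:
  H(A) = 0.8061 bits
  H(B) = 2.0000 bits
  H(C) = 1.7669 bits

Ranking: B > C > A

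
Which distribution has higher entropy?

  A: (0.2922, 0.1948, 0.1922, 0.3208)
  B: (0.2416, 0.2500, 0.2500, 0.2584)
B

Both distributions are close to uniform, making this a harder comparison.

H(A) = 1.9618 bits
H(B) = 1.9996 bits

The distribution closer to uniform has higher entropy.
Answer: B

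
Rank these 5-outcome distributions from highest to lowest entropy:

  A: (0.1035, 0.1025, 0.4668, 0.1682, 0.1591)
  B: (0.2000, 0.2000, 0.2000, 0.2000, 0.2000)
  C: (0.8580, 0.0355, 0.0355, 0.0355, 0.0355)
B > A > C

Key insight: Entropy is maximized by uniform distributions and minimized by concentrated distributions.

- Uniform distributions have maximum entropy log₂(5) = 2.3219 bits
- The more "peaked" or concentrated a distribution, the lower its entropy

Entropies:
  H(A) = 2.0430 bits
  H(B) = 2.3219 bits
  H(C) = 0.8735 bits

Ranking: B > A > C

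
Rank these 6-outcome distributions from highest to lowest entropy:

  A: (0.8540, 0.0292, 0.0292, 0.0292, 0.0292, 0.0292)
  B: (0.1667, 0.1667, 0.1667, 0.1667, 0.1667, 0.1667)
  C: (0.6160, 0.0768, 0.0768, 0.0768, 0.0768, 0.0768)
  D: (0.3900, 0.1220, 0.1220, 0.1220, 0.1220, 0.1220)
B > D > C > A

Key insight: Entropy is maximized by uniform distributions and minimized by concentrated distributions.

Entropies:
  H(A) = 0.9387 bits
  H(B) = 2.5850 bits
  H(C) = 1.8524 bits
  H(D) = 2.3812 bits

Ranking: B > D > C > A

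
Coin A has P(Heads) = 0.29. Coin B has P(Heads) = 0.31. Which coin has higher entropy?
B

For binary distributions, entropy is maximized at p=0.5 and decreases as p moves toward 0 or 1.

H(A) = H(0.29) = 0.8687 bits
H(B) = H(0.31) = 0.8932 bits

Distribution B (p=0.31) is closer to uniform (p=0.5), so it has higher entropy.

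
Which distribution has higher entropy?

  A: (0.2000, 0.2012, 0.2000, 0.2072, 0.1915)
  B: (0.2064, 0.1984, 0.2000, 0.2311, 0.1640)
A

Both distributions are close to uniform, making this a harder comparison.

H(A) = 2.3215 bits
H(B) = 2.3135 bits

The distribution closer to uniform has higher entropy.
Answer: A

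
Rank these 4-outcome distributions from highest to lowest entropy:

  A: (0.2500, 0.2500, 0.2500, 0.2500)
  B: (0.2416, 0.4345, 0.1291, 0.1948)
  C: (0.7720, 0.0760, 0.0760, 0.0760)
A > B > C

Key insight: Entropy is maximized by uniform distributions and minimized by concentrated distributions.

- Uniform distributions have maximum entropy log₂(4) = 2.0000 bits
- The more "peaked" or concentrated a distribution, the lower its entropy

Entropies:
  H(A) = 2.0000 bits
  H(B) = 1.8586 bits
  H(C) = 1.1359 bits

Ranking: A > B > C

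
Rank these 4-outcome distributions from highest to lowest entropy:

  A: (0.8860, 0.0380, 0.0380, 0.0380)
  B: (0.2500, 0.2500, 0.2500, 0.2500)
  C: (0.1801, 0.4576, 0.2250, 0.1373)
B > C > A

Key insight: Entropy is maximized by uniform distributions and minimized by concentrated distributions.

- Uniform distributions have maximum entropy log₂(4) = 2.0000 bits
- The more "peaked" or concentrated a distribution, the lower its entropy

Entropies:
  H(A) = 0.6926 bits
  H(B) = 2.0000 bits
  H(C) = 1.8390 bits

Ranking: B > C > A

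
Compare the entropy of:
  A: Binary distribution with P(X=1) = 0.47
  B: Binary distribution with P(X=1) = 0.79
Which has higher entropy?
A

For binary distributions, entropy is maximized at p=0.5 and decreases as p moves toward 0 or 1.

H(A) = H(0.47) = 0.9974 bits
H(B) = H(0.79) = 0.7415 bits

Distribution A (p=0.47) is closer to uniform (p=0.5), so it has higher entropy.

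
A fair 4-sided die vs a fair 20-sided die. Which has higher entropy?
20-sided die

Both are uniform distributions; for uniform over n outcomes, H = log₂(n). H(4-sided) = log₂(4) = 2.000 bits and H(20-sided) = log₂(20) = 4.322 bits. More outcomes in a uniform distribution means higher entropy.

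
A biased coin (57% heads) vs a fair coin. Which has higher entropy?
Fair coin

The fair coin is uniform (p=0.5), maximizing binary entropy at 1 bit. The biased coin has H(0.57) ≈ 0.986 bits — its outcome is more predictable, so its entropy is lower.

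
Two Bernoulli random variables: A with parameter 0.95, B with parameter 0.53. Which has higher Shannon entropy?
B

For binary distributions, entropy is maximized at p=0.5 and decreases as p moves toward 0 or 1.

H(A) = H(0.95) = 0.2864 bits
H(B) = H(0.53) = 0.9974 bits

Distribution B (p=0.53) is closer to uniform (p=0.5), so it has higher entropy.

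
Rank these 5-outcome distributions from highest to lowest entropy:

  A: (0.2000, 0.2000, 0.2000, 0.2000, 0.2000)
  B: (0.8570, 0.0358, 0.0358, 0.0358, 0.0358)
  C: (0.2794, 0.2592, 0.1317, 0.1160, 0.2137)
A > C > B

Key insight: Entropy is maximized by uniform distributions and minimized by concentrated distributions.

- Uniform distributions have maximum entropy log₂(5) = 2.3219 bits
- The more "peaked" or concentrated a distribution, the lower its entropy

Entropies:
  H(A) = 2.3219 bits
  H(B) = 0.8780 bits
  H(C) = 2.2404 bits

Ranking: A > C > B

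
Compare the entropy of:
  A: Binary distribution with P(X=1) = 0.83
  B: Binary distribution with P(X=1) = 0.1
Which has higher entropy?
A

For binary distributions, entropy is maximized at p=0.5 and decreases as p moves toward 0 or 1.

H(A) = H(0.83) = 0.6577 bits
H(B) = H(0.1) = 0.4690 bits

Distribution A (p=0.83) is closer to uniform (p=0.5), so it has higher entropy.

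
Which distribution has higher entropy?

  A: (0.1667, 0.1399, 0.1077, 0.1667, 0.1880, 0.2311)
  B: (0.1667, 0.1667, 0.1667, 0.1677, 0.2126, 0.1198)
B

Both distributions are close to uniform, making this a harder comparison.

H(A) = 2.5465 bits
H(B) = 2.5660 bits

The distribution closer to uniform has higher entropy.
Answer: B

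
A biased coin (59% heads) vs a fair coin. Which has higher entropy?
Fair coin

The fair coin is uniform (p=0.5), maximizing binary entropy at 1 bit. The biased coin has H(0.59) ≈ 0.977 bits — its outcome is more predictable, so its entropy is lower.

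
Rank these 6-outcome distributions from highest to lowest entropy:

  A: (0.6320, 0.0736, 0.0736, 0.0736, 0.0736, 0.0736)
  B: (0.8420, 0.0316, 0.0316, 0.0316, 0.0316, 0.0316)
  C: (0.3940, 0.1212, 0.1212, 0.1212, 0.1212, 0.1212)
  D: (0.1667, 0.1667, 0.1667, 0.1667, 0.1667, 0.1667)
D > C > A > B

Key insight: Entropy is maximized by uniform distributions and minimized by concentrated distributions.

Entropies:
  H(A) = 1.8036 bits
  H(B) = 0.9964 bits
  H(C) = 2.3744 bits
  H(D) = 2.5850 bits

Ranking: D > C > A > B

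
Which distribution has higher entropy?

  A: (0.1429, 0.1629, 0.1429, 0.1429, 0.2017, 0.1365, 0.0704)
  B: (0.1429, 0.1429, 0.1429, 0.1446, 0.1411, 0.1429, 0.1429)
B

Both distributions are close to uniform, making this a harder comparison.

H(A) = 2.7570 bits
H(B) = 2.8073 bits

The distribution closer to uniform has higher entropy.
Answer: B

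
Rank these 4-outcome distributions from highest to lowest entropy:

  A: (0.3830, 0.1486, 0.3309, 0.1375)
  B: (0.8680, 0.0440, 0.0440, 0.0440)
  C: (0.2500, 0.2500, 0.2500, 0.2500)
C > A > B

Key insight: Entropy is maximized by uniform distributions and minimized by concentrated distributions.

- Uniform distributions have maximum entropy log₂(4) = 2.0000 bits
- The more "peaked" or concentrated a distribution, the lower its entropy

Entropies:
  H(A) = 1.8606 bits
  H(B) = 0.7721 bits
  H(C) = 2.0000 bits

Ranking: C > A > B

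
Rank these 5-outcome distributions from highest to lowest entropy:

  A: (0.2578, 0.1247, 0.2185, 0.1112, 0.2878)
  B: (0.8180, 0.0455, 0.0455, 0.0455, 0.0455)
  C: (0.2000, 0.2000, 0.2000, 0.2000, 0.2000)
C > A > B

Key insight: Entropy is maximized by uniform distributions and minimized by concentrated distributions.

- Uniform distributions have maximum entropy log₂(5) = 2.3219 bits
- The more "peaked" or concentrated a distribution, the lower its entropy

Entropies:
  H(A) = 2.2277 bits
  H(B) = 1.0484 bits
  H(C) = 2.3219 bits

Ranking: C > A > B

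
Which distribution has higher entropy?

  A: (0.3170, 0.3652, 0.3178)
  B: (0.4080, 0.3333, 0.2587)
A

Both distributions are close to uniform, making this a harder comparison.

H(A) = 1.5817 bits
H(B) = 1.5606 bits

The distribution closer to uniform has higher entropy.
Answer: A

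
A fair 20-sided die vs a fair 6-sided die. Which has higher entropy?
20-sided die

Both are uniform distributions; for uniform over n outcomes, H = log₂(n). H(20-sided) = log₂(20) = 4.322 bits and H(6-sided) = log₂(6) = 2.585 bits. More outcomes in a uniform distribution means higher entropy.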